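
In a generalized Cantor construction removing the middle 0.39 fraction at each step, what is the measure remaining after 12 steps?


Step 1: At each step, fraction remaining = 1 - 0.39 = 0.61
Step 2: After 12 steps, measure = (0.61)^12
Result = 0.002654


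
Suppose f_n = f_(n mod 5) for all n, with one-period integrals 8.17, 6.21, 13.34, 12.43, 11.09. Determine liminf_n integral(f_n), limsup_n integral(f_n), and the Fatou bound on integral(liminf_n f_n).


The sequence (integral(f_n)) is periodic with period 5, repeating the values 8.17, 6.21, 13.34, 12.43, 11.09 indefinitely.
Step 1: For a periodic sequence, every tail (a_m, a_(m+1), ...) contains all 5 period values infinitely often.
Step 2: Hence inf of every tail = min of the period values = min(8.17, 6.21, 13.34, 12.43, 11.09) = 6.21.
        liminf_n integral(f_n) = sup over m of (inf of tail from m) = 6.21.
Step 3: Similarly sup of every tail = max of the period values = 13.34.
        limsup_n integral(f_n) = 13.34.
Step 4: Fatou's lemma: integral(liminf_n f_n) <= liminf_n integral(f_n) = 6.21.
        So the integral of the pointwise liminf is at most 6.21.


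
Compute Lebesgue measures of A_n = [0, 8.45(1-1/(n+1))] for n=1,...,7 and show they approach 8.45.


By continuity of measure from below: if A_n increases to A, then m(A_n) -> m(A).
Here A = [0, 8.45], so m(A) = 8.45
Step 1: a_1 = 8.45*(1 - 1/2) = 4.225, m(A_1) = 4.225
Step 2: a_2 = 8.45*(1 - 1/3) = 5.6333, m(A_2) = 5.6333
Step 3: a_3 = 8.45*(1 - 1/4) = 6.3375, m(A_3) = 6.3375
Step 4: a_4 = 8.45*(1 - 1/5) = 6.76, m(A_4) = 6.76
Step 5: a_5 = 8.45*(1 - 1/6) = 7.0417, m(A_5) = 7.0417
Step 6: a_6 = 8.45*(1 - 1/7) = 7.2429, m(A_6) = 7.2429
Step 7: a_7 = 8.45*(1 - 1/8) = 7.3937, m(A_7) = 7.3937
Limit: m(A_n) -> m([0,8.45]) = 8.45


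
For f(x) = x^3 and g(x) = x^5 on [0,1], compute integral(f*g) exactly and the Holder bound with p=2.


Step 1: Exact integral of f*g = integral(x^8, 0, 1) = 1/9
     = 0.111111
Step 2: Holder bound with p=2, q=2:
  ||f||_p = (integral x^6 dx)^(1/2) = (1/7)^(1/2) = 0.377964
  ||g||_q = (integral x^10 dx)^(1/2) = (1/11)^(1/2) = 0.301511
Step 3: Holder bound = ||f||_p * ||g||_q = 0.377964 * 0.301511 = 0.113961
Verification: 0.111111 <= 0.113961 (Holder holds)


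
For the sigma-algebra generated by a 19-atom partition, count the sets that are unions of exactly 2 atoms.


Each element of F is a union of some subset of the 19 atoms.
Elements that are unions of exactly 2 atoms correspond to 2-element subsets of the 19 atoms.
Count = C(19, 2) = 19! / (2! * 17!) = 171.


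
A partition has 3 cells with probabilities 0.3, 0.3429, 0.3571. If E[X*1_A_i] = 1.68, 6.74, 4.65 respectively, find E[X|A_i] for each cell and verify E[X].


For each cell A_i: E[X|A_i] = E[X*1_A_i] / P(A_i)
Step 1: E[X|A_1] = 1.68 / 0.3 = 5.6
Step 2: E[X|A_2] = 6.74 / 0.3429 = 19.655876
Step 3: E[X|A_3] = 4.65 / 0.3571 = 13.021563
Verification: E[X] = sum E[X*1_A_i] = 1.68 + 6.74 + 4.65 = 13.07


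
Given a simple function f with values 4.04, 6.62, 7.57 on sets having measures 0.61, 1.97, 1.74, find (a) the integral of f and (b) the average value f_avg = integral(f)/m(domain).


Step 1: Integral = sum(value_i * measure_i)
= 4.04*0.61 + 6.62*1.97 + 7.57*1.74
= 2.4644 + 13.0414 + 13.1718
= 28.6776
Step 2: Total measure of domain = 0.61 + 1.97 + 1.74 = 4.32
Step 3: Average value = 28.6776 / 4.32 = 6.638333


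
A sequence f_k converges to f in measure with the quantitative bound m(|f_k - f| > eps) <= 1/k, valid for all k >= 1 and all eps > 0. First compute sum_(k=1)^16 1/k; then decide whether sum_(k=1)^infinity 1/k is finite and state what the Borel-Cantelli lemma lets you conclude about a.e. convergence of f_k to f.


Step 1: List the terms 1/k for k = 1 to 16:
  k=1: 1
  k=2: 0.5
  k=3: 0.333333
  k=4: 0.25
  k=5: 0.2
  k=6: 0.166667
  k=7: 0.142857
  k=8: 0.125
  k=9: 0.111111
  k=10: 0.1
  k=11: 0.090909
  k=12: 0.083333
  k=13: 0.076923
  k=14: 0.071429
  k=15: 0.066667
  k=16: 0.0625
Step 2: Partial sum = 1 + 0.5 + 0.333333 + 0.25 + 0.2 + 0.166667 + 0.142857 + 0.125 + 0.111111 + 0.1 + 0.090909 + 0.083333 + 0.076923 + 0.071429 + 0.066667 + 0.0625
     = 3.380729
Step 3: The full series sum_(k>=1) 1/k diverges (harmonic series, p = 1; a nonzero constant multiple of a divergent series diverges).
Step 4: The (first) Borel-Cantelli lemma requires a summable sequence of measures, so it does not apply here;
        from this bound alone no conclusion about a.e. convergence can be drawn (convergence in measure still
        gives an a.e.-convergent subsequence, but not a.e. convergence of the whole sequence).
Conclusion: series diverges; Borel-Cantelli is inconclusive about a.e. convergence of f_k.


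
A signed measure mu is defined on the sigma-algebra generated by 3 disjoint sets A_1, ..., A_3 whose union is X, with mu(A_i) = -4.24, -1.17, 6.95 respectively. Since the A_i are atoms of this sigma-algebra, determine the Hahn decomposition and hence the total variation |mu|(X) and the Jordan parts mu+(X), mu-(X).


Step 1: Every measurable set is a union of atoms (the cells / points), so a Hahn decomposition is
  obtained by grouping atoms by sign: P = union of atoms with mu > 0, N = union of the remaining atoms.
  Atoms in P (indices): 3;  atoms in N (indices): 1, 2
  Positive values: 6.95
  Negative values: -4.24, -1.17
Step 2: mu+(X) = mu(P) = sum of positive atom values = 6.95
Step 3: mu-(X) = -mu(N) = sum of |negative atom values| = 5.41
Step 4: |mu|(X) = mu+(X) + mu-(X) = 6.95 + 5.41 = 12.36


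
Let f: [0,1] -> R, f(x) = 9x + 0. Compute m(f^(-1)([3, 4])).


f^(-1)([3, 4]) = {x : 3 <= 9x + 0 <= 4}
Solving: (3 - 0)/9 <= x <= (4 - 0)/9
= [0.333333, 0.444444]
Intersecting with [0,1]: [0.333333, 0.444444]
Measure = 0.444444 - 0.333333 = 0.111111


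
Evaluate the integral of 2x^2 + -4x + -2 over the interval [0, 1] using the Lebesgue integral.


The Lebesgue integral of a Riemann-integrable function agrees with the Riemann integral.
Antiderivative F(x) = (2/3)x^3 + (-4/2)x^2 + -2x
F(1) = (2/3)*1^3 + (-4/2)*1^2 + -2*1
     = (2/3)*1 + (-4/2)*1 + -2*1
     = 0.666667 + -2 + -2
     = -3.333333
F(0) = 0.0
Integral = F(1) - F(0) = -3.333333 - 0.0 = -3.333333


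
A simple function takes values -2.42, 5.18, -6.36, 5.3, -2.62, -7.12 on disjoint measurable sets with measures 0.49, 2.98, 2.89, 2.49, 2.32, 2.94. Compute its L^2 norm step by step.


Step 1: Compute |f_i|^2 for each value:
  |-2.42|^2 = 5.8564
  |5.18|^2 = 26.8324
  |-6.36|^2 = 40.4496
  |5.3|^2 = 28.09
  |-2.62|^2 = 6.8644
  |-7.12|^2 = 50.6944
Step 2: Multiply by measures and sum:
  5.8564 * 0.49 = 2.869636
  26.8324 * 2.98 = 79.960552
  40.4496 * 2.89 = 116.899344
  28.09 * 2.49 = 69.9441
  6.8644 * 2.32 = 15.925408
  50.6944 * 2.94 = 149.041536
Sum = 2.869636 + 79.960552 + 116.899344 + 69.9441 + 15.925408 + 149.041536 = 434.640576
Step 3: Take the p-th root:
||f||_2 = (434.640576)^(1/2) = 20.848035


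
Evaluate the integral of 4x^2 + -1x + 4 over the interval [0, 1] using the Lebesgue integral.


The Lebesgue integral of a Riemann-integrable function agrees with the Riemann integral.
Antiderivative F(x) = (4/3)x^3 + (-1/2)x^2 + 4x
F(1) = (4/3)*1^3 + (-1/2)*1^2 + 4*1
     = (4/3)*1 + (-1/2)*1 + 4*1
     = 1.333333 + -0.5 + 4
     = 4.833333
F(0) = 0.0
Integral = F(1) - F(0) = 4.833333 - 0.0 = 4.833333


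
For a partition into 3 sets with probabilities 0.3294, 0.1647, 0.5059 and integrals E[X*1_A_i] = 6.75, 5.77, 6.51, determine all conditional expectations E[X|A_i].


For each cell A_i: E[X|A_i] = E[X*1_A_i] / P(A_i)
Step 1: E[X|A_1] = 6.75 / 0.3294 = 20.491803
Step 2: E[X|A_2] = 5.77 / 0.1647 = 35.033394
Step 3: E[X|A_3] = 6.51 / 0.5059 = 12.868156
Verification: E[X] = sum E[X*1_A_i] = 6.75 + 5.77 + 6.51 = 19.03


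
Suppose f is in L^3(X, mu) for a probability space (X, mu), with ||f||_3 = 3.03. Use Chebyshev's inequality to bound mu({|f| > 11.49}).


Chebyshev/Markov inequality: mu(|f| > eps) <= (||f||_p / eps)^p
Step 1: ||f||_3 / eps = 3.03 / 11.49 = 0.263708
Step 2: Raise to power p = 3:
  (0.263708)^3 = 0.018339
Step 3: Therefore mu(|f| > 11.49) <= 0.018339


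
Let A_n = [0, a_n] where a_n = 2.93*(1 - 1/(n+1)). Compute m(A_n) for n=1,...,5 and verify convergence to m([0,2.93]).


By continuity of measure from below: if A_n increases to A, then m(A_n) -> m(A).
Here A = [0, 2.93], so m(A) = 2.93
Step 1: a_1 = 2.93*(1 - 1/2) = 1.465, m(A_1) = 1.465
Step 2: a_2 = 2.93*(1 - 1/3) = 1.9533, m(A_2) = 1.9533
Step 3: a_3 = 2.93*(1 - 1/4) = 2.1975, m(A_3) = 2.1975
Step 4: a_4 = 2.93*(1 - 1/5) = 2.344, m(A_4) = 2.344
Step 5: a_5 = 2.93*(1 - 1/6) = 2.4417, m(A_5) = 2.4417
Limit: m(A_n) -> m([0,2.93]) = 2.93


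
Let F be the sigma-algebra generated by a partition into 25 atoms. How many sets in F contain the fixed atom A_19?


Each element of F is a union of some subset S of the 25 atoms.
The element contains A_19 iff A_19 is in S.
So we count subsets S of {A_1,...,A_25} with A_19 in S: choose freely among the other 24 atoms.
Count = 2^(25-1) = 2^24 = 16777216.


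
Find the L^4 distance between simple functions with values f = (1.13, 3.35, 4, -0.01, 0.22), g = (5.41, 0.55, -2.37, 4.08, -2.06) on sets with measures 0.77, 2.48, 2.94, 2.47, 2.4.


Step 1: Compute differences f_i - g_i:
  1.13 - 5.41 = -4.28
  3.35 - 0.55 = 2.8
  4 - -2.37 = 6.37
  -0.01 - 4.08 = -4.09
  0.22 - -2.06 = 2.28
Step 2: Compute |diff|^4 * measure for each set:
  |-4.28|^4 * 0.77 = 335.563779 * 0.77 = 258.384109
  |2.8|^4 * 2.48 = 61.4656 * 2.48 = 152.434688
  |6.37|^4 * 2.94 = 1646.484814 * 2.94 = 4840.665352
  |-4.09|^4 * 2.47 = 279.82933 * 2.47 = 691.178444
  |2.28|^4 * 2.4 = 27.023363 * 2.4 = 64.85607
Step 3: Sum = 6007.518664
Step 4: ||f-g||_4 = (6007.518664)^(1/4) = 8.803873


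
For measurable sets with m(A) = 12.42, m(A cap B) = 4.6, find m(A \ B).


m(A \ B) = m(A) - m(A n B)
= 12.42 - 4.6
= 7.82


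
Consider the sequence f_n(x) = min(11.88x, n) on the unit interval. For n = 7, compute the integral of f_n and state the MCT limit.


f(x) = 11.88x on [0,1]; f_n(x) = min(11.88x, n). At n = 7:
Step 1: f(x) reaches 7 at x = 7/11.88 = 0.589226
Step 2: integral(f_7) = integral(11.88x, 0, 0.589226) + integral(7, 0.589226, 1)
       = 11.88*0.589226^2/2 + 7*(1 - 0.589226)
       = 2.06229 + 2.875421
       = 4.93771
Step 3: As n -> infinity, f_n increases to f, so by MCT integral(f_n) -> integral(f) = 11.88/2 = 5.94.
Convergence: integral(f_7) = 4.93771 -> 5.94 as n -> infinity


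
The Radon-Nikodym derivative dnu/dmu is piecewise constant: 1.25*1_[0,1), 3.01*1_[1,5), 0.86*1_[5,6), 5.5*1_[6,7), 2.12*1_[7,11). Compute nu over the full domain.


Integrate each piece of the Radon-Nikodym derivative:
Step 1: integral_0^1 1.25 dx = 1.25*(1-0) = 1.25*1 = 1.25
Step 2: integral_1^5 3.01 dx = 3.01*(5-1) = 3.01*4 = 12.04
Step 3: integral_5^6 0.86 dx = 0.86*(6-5) = 0.86*1 = 0.86
Step 4: integral_6^7 5.5 dx = 5.5*(7-6) = 5.5*1 = 5.5
Step 5: integral_7^11 2.12 dx = 2.12*(11-7) = 2.12*4 = 8.48
Total: 1.25 + 12.04 + 0.86 + 5.5 + 8.48 = 28.13


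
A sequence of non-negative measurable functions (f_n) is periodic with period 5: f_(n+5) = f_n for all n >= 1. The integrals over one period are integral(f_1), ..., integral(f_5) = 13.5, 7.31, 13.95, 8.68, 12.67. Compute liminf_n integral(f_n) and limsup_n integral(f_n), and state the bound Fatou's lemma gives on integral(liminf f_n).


The sequence (integral(f_n)) is periodic with period 5, repeating the values 13.5, 7.31, 13.95, 8.68, 12.67 indefinitely.
Step 1: For a periodic sequence, every tail (a_m, a_(m+1), ...) contains all 5 period values infinitely often.
Step 2: Hence inf of every tail = min of the period values = min(13.5, 7.31, 13.95, 8.68, 12.67) = 7.31.
        liminf_n integral(f_n) = sup over m of (inf of tail from m) = 7.31.
Step 3: Similarly sup of every tail = max of the period values = 13.95.
        limsup_n integral(f_n) = 13.95.
Step 4: Fatou's lemma: integral(liminf_n f_n) <= liminf_n integral(f_n) = 7.31.
        So the integral of the pointwise liminf is at most 7.31.


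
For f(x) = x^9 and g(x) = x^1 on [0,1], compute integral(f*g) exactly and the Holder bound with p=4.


Step 1: Exact integral of f*g = integral(x^10, 0, 1) = 1/11
     = 0.090909
Step 2: Holder bound with p=4, q=1.333333:
  ||f||_p = (integral x^36 dx)^(1/4) = (1/37)^(1/4) = 0.405461
  ||g||_q = (integral x^1.333333 dx)^(1/1.333333) = (1/2.333333)^(1/1.333333) = 0.529685
Step 3: Holder bound = ||f||_p * ||g||_q = 0.405461 * 0.529685 = 0.214767
Verification: 0.090909 <= 0.214767 (Holder holds)


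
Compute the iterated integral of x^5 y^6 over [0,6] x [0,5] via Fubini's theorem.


By Fubini's theorem, the double integral factors as a product of single integrals:
Step 1: integral_0^6 x^5 dx = [x^6/6] from 0 to 6
     = 6^6/6 = 7776
Step 2: integral_0^5 y^6 dy = [y^7/7] from 0 to 5
     = 5^7/7 = 11160.714286
Step 3: Double integral = 7776 * 11160.714286 = 8.678571e+07


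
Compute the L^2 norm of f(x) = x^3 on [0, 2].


Step 1: ||f||_2 = (integral_0^2 |x^3|^2 dx)^(1/2)
     = (integral_0^2 x^6 dx)^(1/2)
Step 2: integral_0^2 x^6 dx = [x^7/(7)] from 0 to 2 = 2^7/7
     = 128/7 = 18.285714
Step 3: ||f||_2 = (18.285714)^(1/2) = 4.27618


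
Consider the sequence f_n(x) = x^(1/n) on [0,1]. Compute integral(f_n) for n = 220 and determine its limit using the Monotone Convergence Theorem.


At n = 220: f_220(x) = x^(1/220).
Step 1: integral(x^(1/220), 0, 1) = [x^(1/220+1) / (1/220+1)] from 0 to 1
     = 1 / (1/220 + 1) = 1 / ((220+1)/220) = 220/(220+1)
     = 220/221 = 0.995475
Step 2: As n -> infinity, f_n(x) = x^(1/n) -> 1 for x in (0,1], and f_n is increasing in n.
By MCT, lim_n integral(f_n) = integral(lim_n f_n) = integral(1, 0, 1) = 1.
Step 3: Verify convergence: 220/221 = 0.995475 -> 1


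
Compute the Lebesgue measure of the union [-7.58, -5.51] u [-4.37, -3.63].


For pairwise disjoint intervals, m(union) = sum of lengths.
= (-5.51 - -7.58) + (-3.63 - -4.37)
= 2.07 + 0.74
= 2.81


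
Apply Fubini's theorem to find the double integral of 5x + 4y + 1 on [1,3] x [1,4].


By Fubini, integrate in x first, then y.
Step 1: Fix y, integrate over x in [1,3]:
  integral(5x + 4y + 1, x=1..3)
  = 5*(3^2 - 1^2)/2 + (4y + 1)*(3 - 1)
  = 20 + (4y + 1)*2
  = 20 + 8y + 2
  = 22 + 8y
Step 2: Integrate over y in [1,4]:
  integral(22 + 8y, y=1..4)
  = 22*3 + 8*(4^2 - 1^2)/2
  = 66 + 60
  = 126


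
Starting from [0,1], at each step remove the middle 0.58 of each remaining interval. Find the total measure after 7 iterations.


Step 1: At each step, fraction remaining = 1 - 0.58 = 0.42
Step 2: After 7 steps, measure = (0.42)^7
Result = 0.002305


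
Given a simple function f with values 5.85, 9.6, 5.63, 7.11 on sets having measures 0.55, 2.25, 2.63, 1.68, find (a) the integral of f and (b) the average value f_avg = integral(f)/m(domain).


Step 1: Integral = sum(value_i * measure_i)
= 5.85*0.55 + 9.6*2.25 + 5.63*2.63 + 7.11*1.68
= 3.2175 + 21.6 + 14.8069 + 11.9448
= 51.5692
Step 2: Total measure of domain = 0.55 + 2.25 + 2.63 + 1.68 = 7.11
Step 3: Average value = 51.5692 / 7.11 = 7.253052


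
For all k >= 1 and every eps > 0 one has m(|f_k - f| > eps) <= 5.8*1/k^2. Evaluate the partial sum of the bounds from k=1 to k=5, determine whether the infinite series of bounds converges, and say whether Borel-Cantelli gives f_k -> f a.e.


Step 1: List the terms 5.8*1/k^2 for k = 1 to 5:
  k=1: 5.8
  k=2: 1.45
  k=3: 0.644444
  k=4: 0.3625
  k=5: 0.232
Step 2: Partial sum = 5.8 + 1.45 + 0.644444 + 0.3625 + 0.232
     = 8.488944
Step 3: The full series sum_(k>=1) 5.8*1/k^2 converges (p-series with p = 2 > 1; a constant multiple of a convergent series converges).
Step 4: Fix eps > 0. Since sum_k m(|f_k - f| > eps) < infinity, the Borel-Cantelli lemma gives
        m(limsup_k {|f_k - f| > eps}) = 0, i.e. for a.e. x, |f_k(x) - f(x)| <= eps for all large k.
        Applying this with eps = 1/j for j = 1, 2, ... and intersecting the countably many full-measure sets,
        for a.e. x we get limsup_k |f_k(x) - f(x)| <= 1/j for every j, hence f_k -> f almost everywhere.
Conclusion: series converges; Borel-Cantelli yields f_k -> f a.e.


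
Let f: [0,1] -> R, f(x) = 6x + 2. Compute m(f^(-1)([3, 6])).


f^(-1)([3, 6]) = {x : 3 <= 6x + 2 <= 6}
Solving: (3 - 2)/6 <= x <= (6 - 2)/6
= [0.166667, 0.666667]
Intersecting with [0,1]: [0.166667, 0.666667]
Measure = 0.666667 - 0.166667 = 0.5


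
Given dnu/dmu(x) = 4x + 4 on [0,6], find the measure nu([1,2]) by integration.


nu(A) = integral_A (dnu/dmu) dmu = integral_1^2 (4x + 4) dx
Step 1: Antiderivative F(x) = (4/2)x^2 + 4x
Step 2: F(2) = (4/2)*2^2 + 4*2 = 8 + 8 = 16
Step 3: F(1) = (4/2)*1^2 + 4*1 = 2 + 4 = 6
Step 4: nu([1,2]) = F(2) - F(1) = 16 - 6 = 10


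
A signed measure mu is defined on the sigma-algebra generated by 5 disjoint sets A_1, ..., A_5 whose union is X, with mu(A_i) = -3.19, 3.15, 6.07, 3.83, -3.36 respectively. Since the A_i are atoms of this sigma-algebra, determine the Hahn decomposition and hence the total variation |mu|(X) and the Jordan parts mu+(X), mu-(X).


Step 1: Every measurable set is a union of atoms (the cells / points), so a Hahn decomposition is
  obtained by grouping atoms by sign: P = union of atoms with mu > 0, N = union of the remaining atoms.
  Atoms in P (indices): 2, 3, 4;  atoms in N (indices): 1, 5
  Positive values: 3.15, 6.07, 3.83
  Negative values: -3.19, -3.36
Step 2: mu+(X) = mu(P) = sum of positive atom values = 13.05
Step 3: mu-(X) = -mu(N) = sum of |negative atom values| = 6.55
Step 4: |mu|(X) = mu+(X) + mu-(X) = 13.05 + 6.55 = 19.6


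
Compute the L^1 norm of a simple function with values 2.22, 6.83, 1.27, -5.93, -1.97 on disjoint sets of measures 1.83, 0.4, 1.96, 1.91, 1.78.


Step 1: Compute |f_i|^1 for each value:
  |2.22|^1 = 2.22
  |6.83|^1 = 6.83
  |1.27|^1 = 1.27
  |-5.93|^1 = 5.93
  |-1.97|^1 = 1.97
Step 2: Multiply by measures and sum:
  2.22 * 1.83 = 4.0626
  6.83 * 0.4 = 2.732
  1.27 * 1.96 = 2.4892
  5.93 * 1.91 = 11.3263
  1.97 * 1.78 = 3.5066
Sum = 4.0626 + 2.732 + 2.4892 + 11.3263 + 3.5066 = 24.1167
Step 3: Take the p-th root:
||f||_1 = (24.1167)^(1/1) = 24.1167


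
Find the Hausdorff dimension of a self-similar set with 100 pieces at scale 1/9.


For a self-similar set with N copies scaled by 1/r:
dim_H = log(N)/log(r) = log(100)/log(9)
= 4.60517/2.197225
= 2.095903


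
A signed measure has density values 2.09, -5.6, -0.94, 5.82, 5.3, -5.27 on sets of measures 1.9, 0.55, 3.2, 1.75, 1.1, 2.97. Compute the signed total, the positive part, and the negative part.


Step 1: Compute signed measure on each set:
  Set 1: 2.09 * 1.9 = 3.971
  Set 2: -5.6 * 0.55 = -3.08
  Set 3: -0.94 * 3.2 = -3.008
  Set 4: 5.82 * 1.75 = 10.185
  Set 5: 5.3 * 1.1 = 5.83
  Set 6: -5.27 * 2.97 = -15.6519
Step 2: Total signed measure = (3.971) + (-3.08) + (-3.008) + (10.185) + (5.83) + (-15.6519)
     = -1.7539
Step 3: Positive part mu+(X) = sum of positive contributions = 19.986
Step 4: Negative part mu-(X) = |sum of negative contributions| = 21.7399


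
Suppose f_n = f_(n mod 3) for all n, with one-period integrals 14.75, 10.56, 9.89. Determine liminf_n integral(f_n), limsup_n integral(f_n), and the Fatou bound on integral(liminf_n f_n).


The sequence (integral(f_n)) is periodic with period 3, repeating the values 14.75, 10.56, 9.89 indefinitely.
Step 1: For a periodic sequence, every tail (a_m, a_(m+1), ...) contains all 3 period values infinitely often.
Step 2: Hence inf of every tail = min of the period values = min(14.75, 10.56, 9.89) = 9.89.
        liminf_n integral(f_n) = sup over m of (inf of tail from m) = 9.89.
Step 3: Similarly sup of every tail = max of the period values = 14.75.
        limsup_n integral(f_n) = 14.75.
Step 4: Fatou's lemma: integral(liminf_n f_n) <= liminf_n integral(f_n) = 9.89.
        So the integral of the pointwise liminf is at most 9.89.


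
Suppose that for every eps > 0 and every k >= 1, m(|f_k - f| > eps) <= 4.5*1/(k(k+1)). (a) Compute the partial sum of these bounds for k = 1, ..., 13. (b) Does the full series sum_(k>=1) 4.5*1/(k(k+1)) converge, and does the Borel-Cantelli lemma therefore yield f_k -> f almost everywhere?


Step 1: List the terms 4.5*1/(k(k+1)) for k = 1 to 13:
  k=1: 2.25
  k=2: 0.75
  k=3: 0.375
  k=4: 0.225
  k=5: 0.15
  k=6: 0.107143
  k=7: 0.080357
  k=8: 0.0625
  k=9: 0.05
  k=10: 0.040909
  k=11: 0.034091
  k=12: 0.028846
  k=13: 0.024725
Step 2: Partial sum = 2.25 + 0.75 + 0.375 + 0.225 + 0.15 + 0.107143 + 0.080357 + 0.0625 + 0.05 + 0.040909 + 0.034091 + 0.028846 + 0.024725
     = 4.178571
Step 3: The full series sum_(k>=1) 4.5*1/(k(k+1)) converges (telescoping series sum 1/(k(k+1)) = 1; a constant multiple of a convergent series converges).
Step 4: Fix eps > 0. Since sum_k m(|f_k - f| > eps) < infinity, the Borel-Cantelli lemma gives
        m(limsup_k {|f_k - f| > eps}) = 0, i.e. for a.e. x, |f_k(x) - f(x)| <= eps for all large k.
        Applying this with eps = 1/j for j = 1, 2, ... and intersecting the countably many full-measure sets,
        for a.e. x we get limsup_k |f_k(x) - f(x)| <= 1/j for every j, hence f_k -> f almost everywhere.
Conclusion: series converges; Borel-Cantelli yields f_k -> f a.e.


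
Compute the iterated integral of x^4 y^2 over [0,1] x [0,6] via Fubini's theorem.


By Fubini's theorem, the double integral factors as a product of single integrals:
Step 1: integral_0^1 x^4 dx = [x^5/5] from 0 to 1
     = 1^5/5 = 0.2
Step 2: integral_0^6 y^2 dy = [y^3/3] from 0 to 6
     = 6^3/3 = 72
Step 3: Double integral = 0.2 * 72 = 14.4


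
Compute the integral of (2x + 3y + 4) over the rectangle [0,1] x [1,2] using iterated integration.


By Fubini, integrate in x first, then y.
Step 1: Fix y, integrate over x in [0,1]:
  integral(2x + 3y + 4, x=0..1)
  = 2*(1^2 - 0^2)/2 + (3y + 4)*(1 - 0)
  = 1 + (3y + 4)*1
  = 1 + 3y + 4
  = 5 + 3y
Step 2: Integrate over y in [1,2]:
  integral(5 + 3y, y=1..2)
  = 5*1 + 3*(2^2 - 1^2)/2
  = 5 + 4.5
  = 9.5


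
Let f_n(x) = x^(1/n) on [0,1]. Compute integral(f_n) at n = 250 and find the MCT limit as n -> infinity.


At n = 250: f_250(x) = x^(1/250).
Step 1: integral(x^(1/250), 0, 1) = [x^(1/250+1) / (1/250+1)] from 0 to 1
     = 1 / (1/250 + 1) = 1 / ((250+1)/250) = 250/(250+1)
     = 250/251 = 0.996016
Step 2: As n -> infinity, f_n(x) = x^(1/n) -> 1 for x in (0,1], and f_n is increasing in n.
By MCT, lim_n integral(f_n) = integral(lim_n f_n) = integral(1, 0, 1) = 1.
Step 3: Verify convergence: 250/251 = 0.996016 -> 1


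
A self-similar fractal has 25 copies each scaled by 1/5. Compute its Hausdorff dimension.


For a self-similar set with N copies scaled by 1/r:
dim_H = log(N)/log(r) = log(25)/log(5)
= 3.218876/1.609438
= 2


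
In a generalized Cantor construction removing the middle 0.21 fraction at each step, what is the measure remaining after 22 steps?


Step 1: At each step, fraction remaining = 1 - 0.21 = 0.79
Step 2: After 22 steps, measure = (0.79)^22
Result = 0.005595


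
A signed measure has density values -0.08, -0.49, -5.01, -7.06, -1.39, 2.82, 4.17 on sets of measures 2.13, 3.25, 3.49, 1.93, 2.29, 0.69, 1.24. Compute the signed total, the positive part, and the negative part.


Step 1: Compute signed measure on each set:
  Set 1: -0.08 * 2.13 = -0.1704
  Set 2: -0.49 * 3.25 = -1.5925
  Set 3: -5.01 * 3.49 = -17.4849
  Set 4: -7.06 * 1.93 = -13.6258
  Set 5: -1.39 * 2.29 = -3.1831
  Set 6: 2.82 * 0.69 = 1.9458
  Set 7: 4.17 * 1.24 = 5.1708
Step 2: Total signed measure = (-0.1704) + (-1.5925) + (-17.4849) + (-13.6258) + (-3.1831) + (1.9458) + (5.1708)
     = -28.9401
Step 3: Positive part mu+(X) = sum of positive contributions = 7.1166
Step 4: Negative part mu-(X) = |sum of negative contributions| = 36.0567


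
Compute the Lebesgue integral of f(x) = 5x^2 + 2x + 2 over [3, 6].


The Lebesgue integral of a Riemann-integrable function agrees with the Riemann integral.
Antiderivative F(x) = (5/3)x^3 + (2/2)x^2 + 2x
F(6) = (5/3)*6^3 + (2/2)*6^2 + 2*6
     = (5/3)*216 + (2/2)*36 + 2*6
     = 360 + 36 + 12
     = 408
F(3) = 60
Integral = F(6) - F(3) = 408 - 60 = 348


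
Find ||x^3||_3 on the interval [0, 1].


Step 1: ||f||_3 = (integral_0^1 |x^3|^3 dx)^(1/3)
     = (integral_0^1 x^9 dx)^(1/3)
Step 2: integral_0^1 x^9 dx = [x^10/(10)] from 0 to 1 = 1^10/10
     = 1/10 = 0.1
Step 3: ||f||_3 = (0.1)^(1/3) = 0.464159


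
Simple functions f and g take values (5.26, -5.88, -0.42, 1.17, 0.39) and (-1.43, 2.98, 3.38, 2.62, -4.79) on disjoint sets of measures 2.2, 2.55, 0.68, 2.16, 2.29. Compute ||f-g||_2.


Step 1: Compute differences f_i - g_i:
  5.26 - -1.43 = 6.69
  -5.88 - 2.98 = -8.86
  -0.42 - 3.38 = -3.8
  1.17 - 2.62 = -1.45
  0.39 - -4.79 = 5.18
Step 2: Compute |diff|^2 * measure for each set:
  |6.69|^2 * 2.2 = 44.7561 * 2.2 = 98.46342
  |-8.86|^2 * 2.55 = 78.4996 * 2.55 = 200.17398
  |-3.8|^2 * 0.68 = 14.44 * 0.68 = 9.8192
  |-1.45|^2 * 2.16 = 2.1025 * 2.16 = 4.5414
  |5.18|^2 * 2.29 = 26.8324 * 2.29 = 61.446196
Step 3: Sum = 374.444196
Step 4: ||f-g||_2 = (374.444196)^(1/2) = 19.350561


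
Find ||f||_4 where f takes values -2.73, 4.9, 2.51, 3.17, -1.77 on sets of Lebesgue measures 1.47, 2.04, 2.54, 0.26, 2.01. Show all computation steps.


Step 1: Compute |f_i|^4 for each value:
  |-2.73|^4 = 55.545718
  |4.9|^4 = 576.4801
  |2.51|^4 = 39.69126
  |3.17|^4 = 100.980391
  |-1.77|^4 = 9.815062
Step 2: Multiply by measures and sum:
  55.545718 * 1.47 = 81.652206
  576.4801 * 2.04 = 1176.019404
  39.69126 * 2.54 = 100.8158
  100.980391 * 0.26 = 26.254902
  9.815062 * 2.01 = 19.728275
Sum = 81.652206 + 1176.019404 + 100.8158 + 26.254902 + 19.728275 = 1404.470588
Step 3: Take the p-th root:
||f||_4 = (1404.470588)^(1/4) = 6.121786


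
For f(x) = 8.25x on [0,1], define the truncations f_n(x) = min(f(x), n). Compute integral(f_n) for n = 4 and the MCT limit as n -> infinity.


f(x) = 8.25x on [0,1]; f_n(x) = min(8.25x, n). At n = 4:
Step 1: f(x) reaches 4 at x = 4/8.25 = 0.484848
Step 2: integral(f_4) = integral(8.25x, 0, 0.484848) + integral(4, 0.484848, 1)
       = 8.25*0.484848^2/2 + 4*(1 - 0.484848)
       = 0.969697 + 2.060606
       = 3.030303
Step 3: As n -> infinity, f_n increases to f, so by MCT integral(f_n) -> integral(f) = 8.25/2 = 4.125.
Convergence: integral(f_4) = 3.030303 -> 4.125 as n -> infinity


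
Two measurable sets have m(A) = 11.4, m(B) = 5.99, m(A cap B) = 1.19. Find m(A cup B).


By inclusion-exclusion: m(A u B) = m(A) + m(B) - m(A n B)
= 11.4 + 5.99 - 1.19
= 16.2


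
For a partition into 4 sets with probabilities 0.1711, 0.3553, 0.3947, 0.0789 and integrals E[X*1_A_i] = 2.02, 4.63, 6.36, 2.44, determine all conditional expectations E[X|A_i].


For each cell A_i: E[X|A_i] = E[X*1_A_i] / P(A_i)
Step 1: E[X|A_1] = 2.02 / 0.1711 = 11.805961
Step 2: E[X|A_2] = 4.63 / 0.3553 = 13.031241
Step 3: E[X|A_3] = 6.36 / 0.3947 = 16.113504
Step 4: E[X|A_4] = 2.44 / 0.0789 = 30.925222
Verification: E[X] = sum E[X*1_A_i] = 2.02 + 4.63 + 6.36 + 2.44 = 15.45


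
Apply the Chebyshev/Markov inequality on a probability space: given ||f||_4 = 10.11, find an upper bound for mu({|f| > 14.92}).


Chebyshev/Markov inequality: mu(|f| > eps) <= (||f||_p / eps)^p
Step 1: ||f||_4 / eps = 10.11 / 14.92 = 0.677614
Step 2: Raise to power p = 4:
  (0.677614)^4 = 0.210829
Step 3: Therefore mu(|f| > 14.92) <= 0.210829


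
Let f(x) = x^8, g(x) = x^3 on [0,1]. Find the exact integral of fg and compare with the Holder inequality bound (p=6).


Step 1: Exact integral of f*g = integral(x^11, 0, 1) = 1/12
     = 0.083333
Step 2: Holder bound with p=6, q=1.2:
  ||f||_p = (integral x^48 dx)^(1/6) = (1/49)^(1/6) = 0.522758
  ||g||_q = (integral x^3.6 dx)^(1/1.2) = (1/4.6)^(1/1.2) = 0.280351
Step 3: Holder bound = ||f||_p * ||g||_q = 0.522758 * 0.280351 = 0.146556
Verification: 0.083333 <= 0.146556 (Holder holds)


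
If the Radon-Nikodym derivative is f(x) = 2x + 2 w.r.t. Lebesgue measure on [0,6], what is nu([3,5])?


nu(A) = integral_A (dnu/dmu) dmu = integral_3^5 (2x + 2) dx
Step 1: Antiderivative F(x) = (2/2)x^2 + 2x
Step 2: F(5) = (2/2)*5^2 + 2*5 = 25 + 10 = 35
Step 3: F(3) = (2/2)*3^2 + 2*3 = 9 + 6 = 15
Step 4: nu([3,5]) = F(5) - F(3) = 35 - 15 = 20


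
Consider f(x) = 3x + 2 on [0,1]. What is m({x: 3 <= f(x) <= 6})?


f^(-1)([3, 6]) = {x : 3 <= 3x + 2 <= 6}
Solving: (3 - 2)/3 <= x <= (6 - 2)/3
= [0.333333, 1.333333]
Intersecting with [0,1]: [0.333333, 1]
Measure = 1 - 0.333333 = 0.666667


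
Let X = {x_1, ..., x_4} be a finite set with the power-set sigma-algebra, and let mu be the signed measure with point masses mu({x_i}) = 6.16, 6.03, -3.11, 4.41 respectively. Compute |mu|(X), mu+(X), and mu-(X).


Step 1: Every measurable set is a union of atoms (the cells / points), so a Hahn decomposition is
  obtained by grouping atoms by sign: P = union of atoms with mu > 0, N = union of the remaining atoms.
  Atoms in P (indices): 1, 2, 4;  atoms in N (indices): 3
  Positive values: 6.16, 6.03, 4.41
  Negative values: -3.11
Step 2: mu+(X) = mu(P) = sum of positive atom values = 16.6
Step 3: mu-(X) = -mu(N) = sum of |negative atom values| = 3.11
Step 4: |mu|(X) = mu+(X) + mu-(X) = 16.6 + 3.11 = 19.71


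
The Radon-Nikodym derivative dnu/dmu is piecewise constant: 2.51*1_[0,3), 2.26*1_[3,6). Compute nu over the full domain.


Integrate each piece of the Radon-Nikodym derivative:
Step 1: integral_0^3 2.51 dx = 2.51*(3-0) = 2.51*3 = 7.53
Step 2: integral_3^6 2.26 dx = 2.26*(6-3) = 2.26*3 = 6.78
Total: 7.53 + 6.78 = 14.31


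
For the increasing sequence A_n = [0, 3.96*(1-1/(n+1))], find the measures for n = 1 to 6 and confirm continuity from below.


By continuity of measure from below: if A_n increases to A, then m(A_n) -> m(A).
Here A = [0, 3.96], so m(A) = 3.96
Step 1: a_1 = 3.96*(1 - 1/2) = 1.98, m(A_1) = 1.98
Step 2: a_2 = 3.96*(1 - 1/3) = 2.64, m(A_2) = 2.64
Step 3: a_3 = 3.96*(1 - 1/4) = 2.97, m(A_3) = 2.97
Step 4: a_4 = 3.96*(1 - 1/5) = 3.168, m(A_4) = 3.168
Step 5: a_5 = 3.96*(1 - 1/6) = 3.3, m(A_5) = 3.3
Step 6: a_6 = 3.96*(1 - 1/7) = 3.3943, m(A_6) = 3.3943
Limit: m(A_n) -> m([0,3.96]) = 3.96


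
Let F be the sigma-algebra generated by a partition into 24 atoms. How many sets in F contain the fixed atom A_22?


Each element of F is a union of some subset S of the 24 atoms.
The element contains A_22 iff A_22 is in S.
So we count subsets S of {A_1,...,A_24} with A_22 in S: choose freely among the other 23 atoms.
Count = 2^(24-1) = 2^23 = 8388608.


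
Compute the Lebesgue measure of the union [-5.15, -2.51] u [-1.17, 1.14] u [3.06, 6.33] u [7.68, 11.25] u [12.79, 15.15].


For pairwise disjoint intervals, m(union) = sum of lengths.
= (-2.51 - -5.15) + (1.14 - -1.17) + (6.33 - 3.06) + (11.25 - 7.68) + (15.15 - 12.79)
= 2.64 + 2.31 + 3.27 + 3.57 + 2.36
= 14.15


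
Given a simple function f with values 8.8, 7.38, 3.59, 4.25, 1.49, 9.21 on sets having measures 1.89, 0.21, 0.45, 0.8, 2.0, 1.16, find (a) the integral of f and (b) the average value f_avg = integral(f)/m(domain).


Step 1: Integral = sum(value_i * measure_i)
= 8.8*1.89 + 7.38*0.21 + 3.59*0.45 + 4.25*0.8 + 1.49*2.0 + 9.21*1.16
= 16.632 + 1.5498 + 1.6155 + 3.4 + 2.98 + 10.6836
= 36.8609
Step 2: Total measure of domain = 1.89 + 0.21 + 0.45 + 0.8 + 2.0 + 1.16 = 6.51
Step 3: Average value = 36.8609 / 6.51 = 5.662197


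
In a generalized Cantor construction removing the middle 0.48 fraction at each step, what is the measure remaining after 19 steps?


Step 1: At each step, fraction remaining = 1 - 0.48 = 0.52
Step 2: After 19 steps, measure = (0.52)^19
Result = 4.018496e-06


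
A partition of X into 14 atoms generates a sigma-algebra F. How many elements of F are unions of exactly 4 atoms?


Each element of F is a union of some subset of the 14 atoms.
Elements that are unions of exactly 4 atoms correspond to 4-element subsets of the 14 atoms.
Count = C(14, 4) = 14! / (4! * 10!) = 1001.


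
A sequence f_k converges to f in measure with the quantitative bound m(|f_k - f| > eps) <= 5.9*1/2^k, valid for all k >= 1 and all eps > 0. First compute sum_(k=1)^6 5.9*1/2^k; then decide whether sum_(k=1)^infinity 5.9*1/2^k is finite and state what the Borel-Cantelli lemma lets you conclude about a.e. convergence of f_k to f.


Step 1: List the terms 5.9*1/2^k for k = 1 to 6:
  k=1: 2.95
  k=2: 1.475
  k=3: 0.7375
  k=4: 0.36875
  k=5: 0.184375
  k=6: 0.092188
Step 2: Partial sum = 2.95 + 1.475 + 0.7375 + 0.36875 + 0.184375 + 0.092188
     = 5.807813
Step 3: The full series sum_(k>=1) 5.9*1/2^k converges (geometric series with ratio 1/2 < 1; a constant multiple of a convergent series converges).
Step 4: Fix eps > 0. Since sum_k m(|f_k - f| > eps) < infinity, the Borel-Cantelli lemma gives
        m(limsup_k {|f_k - f| > eps}) = 0, i.e. for a.e. x, |f_k(x) - f(x)| <= eps for all large k.
        Applying this with eps = 1/j for j = 1, 2, ... and intersecting the countably many full-measure sets,
        for a.e. x we get limsup_k |f_k(x) - f(x)| <= 1/j for every j, hence f_k -> f almost everywhere.
Conclusion: series converges; Borel-Cantelli yields f_k -> f a.e.


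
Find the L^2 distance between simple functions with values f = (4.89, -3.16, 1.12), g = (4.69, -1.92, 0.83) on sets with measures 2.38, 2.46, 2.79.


Step 1: Compute differences f_i - g_i:
  4.89 - 4.69 = 0.2
  -3.16 - -1.92 = -1.24
  1.12 - 0.83 = 0.29
Step 2: Compute |diff|^2 * measure for each set:
  |0.2|^2 * 2.38 = 0.04 * 2.38 = 0.0952
  |-1.24|^2 * 2.46 = 1.5376 * 2.46 = 3.782496
  |0.29|^2 * 2.79 = 0.0841 * 2.79 = 0.234639
Step 3: Sum = 4.112335
Step 4: ||f-g||_2 = (4.112335)^(1/2) = 2.027889


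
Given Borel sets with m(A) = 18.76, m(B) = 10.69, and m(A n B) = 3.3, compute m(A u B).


By inclusion-exclusion: m(A u B) = m(A) + m(B) - m(A n B)
= 18.76 + 10.69 - 3.3
= 26.15


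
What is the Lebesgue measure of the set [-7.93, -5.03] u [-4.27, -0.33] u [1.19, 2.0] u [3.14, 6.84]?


For pairwise disjoint intervals, m(union) = sum of lengths.
= (-5.03 - -7.93) + (-0.33 - -4.27) + (2.0 - 1.19) + (6.84 - 3.14)
= 2.9 + 3.94 + 0.81 + 3.7
= 11.35


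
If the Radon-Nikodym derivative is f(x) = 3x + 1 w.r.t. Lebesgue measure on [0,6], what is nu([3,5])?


nu(A) = integral_A (dnu/dmu) dmu = integral_3^5 (3x + 1) dx
Step 1: Antiderivative F(x) = (3/2)x^2 + 1x
Step 2: F(5) = (3/2)*5^2 + 1*5 = 37.5 + 5 = 42.5
Step 3: F(3) = (3/2)*3^2 + 1*3 = 13.5 + 3 = 16.5
Step 4: nu([3,5]) = F(5) - F(3) = 42.5 - 16.5 = 26


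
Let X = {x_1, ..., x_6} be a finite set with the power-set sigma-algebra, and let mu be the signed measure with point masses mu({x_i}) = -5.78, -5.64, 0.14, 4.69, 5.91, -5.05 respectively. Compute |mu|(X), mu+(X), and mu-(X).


Step 1: Every measurable set is a union of atoms (the cells / points), so a Hahn decomposition is
  obtained by grouping atoms by sign: P = union of atoms with mu > 0, N = union of the remaining atoms.
  Atoms in P (indices): 3, 4, 5;  atoms in N (indices): 1, 2, 6
  Positive values: 0.14, 4.69, 5.91
  Negative values: -5.78, -5.64, -5.05
Step 2: mu+(X) = mu(P) = sum of positive atom values = 10.74
Step 3: mu-(X) = -mu(N) = sum of |negative atom values| = 16.47
Step 4: |mu|(X) = mu+(X) + mu-(X) = 10.74 + 16.47 = 27.21


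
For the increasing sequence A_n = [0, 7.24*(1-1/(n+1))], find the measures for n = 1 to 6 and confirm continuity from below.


By continuity of measure from below: if A_n increases to A, then m(A_n) -> m(A).
Here A = [0, 7.24], so m(A) = 7.24
Step 1: a_1 = 7.24*(1 - 1/2) = 3.62, m(A_1) = 3.62
Step 2: a_2 = 7.24*(1 - 1/3) = 4.8267, m(A_2) = 4.8267
Step 3: a_3 = 7.24*(1 - 1/4) = 5.43, m(A_3) = 5.43
Step 4: a_4 = 7.24*(1 - 1/5) = 5.792, m(A_4) = 5.792
Step 5: a_5 = 7.24*(1 - 1/6) = 6.0333, m(A_5) = 6.0333
Step 6: a_6 = 7.24*(1 - 1/7) = 6.2057, m(A_6) = 6.2057
Limit: m(A_n) -> m([0,7.24]) = 7.24


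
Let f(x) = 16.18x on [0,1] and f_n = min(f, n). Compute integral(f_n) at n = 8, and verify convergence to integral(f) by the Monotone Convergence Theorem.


f(x) = 16.18x on [0,1]; f_n(x) = min(16.18x, n). At n = 8:
Step 1: f(x) reaches 8 at x = 8/16.18 = 0.494438
Step 2: integral(f_8) = integral(16.18x, 0, 0.494438) + integral(8, 0.494438, 1)
       = 16.18*0.494438^2/2 + 8*(1 - 0.494438)
       = 1.97775 + 4.044499
       = 6.02225
Step 3: As n -> infinity, f_n increases to f, so by MCT integral(f_n) -> integral(f) = 16.18/2 = 8.09.
Convergence: integral(f_8) = 6.02225 -> 8.09 as n -> infinity


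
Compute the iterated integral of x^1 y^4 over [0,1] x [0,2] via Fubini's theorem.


By Fubini's theorem, the double integral factors as a product of single integrals:
Step 1: integral_0^1 x^1 dx = [x^2/2] from 0 to 1
     = 1^2/2 = 0.5
Step 2: integral_0^2 y^4 dy = [y^5/5] from 0 to 2
     = 2^5/5 = 6.4
Step 3: Double integral = 0.5 * 6.4 = 3.2


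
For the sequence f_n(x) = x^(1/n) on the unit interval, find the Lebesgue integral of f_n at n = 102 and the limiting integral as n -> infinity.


At n = 102: f_102(x) = x^(1/102).
Step 1: integral(x^(1/102), 0, 1) = [x^(1/102+1) / (1/102+1)] from 0 to 1
     = 1 / (1/102 + 1) = 1 / ((102+1)/102) = 102/(102+1)
     = 102/103 = 0.990291
Step 2: As n -> infinity, f_n(x) = x^(1/n) -> 1 for x in (0,1], and f_n is increasing in n.
By MCT, lim_n integral(f_n) = integral(lim_n f_n) = integral(1, 0, 1) = 1.
Step 3: Verify convergence: 102/103 = 0.990291 -> 1


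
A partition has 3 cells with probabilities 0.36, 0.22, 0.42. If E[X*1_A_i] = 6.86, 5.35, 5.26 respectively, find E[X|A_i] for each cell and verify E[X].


For each cell A_i: E[X|A_i] = E[X*1_A_i] / P(A_i)
Step 1: E[X|A_1] = 6.86 / 0.36 = 19.055556
Step 2: E[X|A_2] = 5.35 / 0.22 = 24.318182
Step 3: E[X|A_3] = 5.26 / 0.42 = 12.52381
Verification: E[X] = sum E[X*1_A_i] = 6.86 + 5.35 + 5.26 = 17.47


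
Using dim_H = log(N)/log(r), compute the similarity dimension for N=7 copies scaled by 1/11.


For a self-similar set with N copies scaled by 1/r:
dim_H = log(N)/log(r) = log(7)/log(11)
= 1.94591/2.397895
= 0.811508


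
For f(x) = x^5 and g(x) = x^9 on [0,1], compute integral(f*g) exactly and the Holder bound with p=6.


Step 1: Exact integral of f*g = integral(x^14, 0, 1) = 1/15
     = 0.066667
Step 2: Holder bound with p=6, q=1.2:
  ||f||_p = (integral x^30 dx)^(1/6) = (1/31)^(1/6) = 0.564209
  ||g||_q = (integral x^10.8 dx)^(1/1.2) = (1/11.8)^(1/1.2) = 0.127869
Step 3: Holder bound = ||f||_p * ||g||_q = 0.564209 * 0.127869 = 0.072145
Verification: 0.066667 <= 0.072145 (Holder holds)


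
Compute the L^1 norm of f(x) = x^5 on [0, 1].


Step 1: ||f||_1 = (integral_0^1 |x^5|^1 dx)^(1/1)
     = (integral_0^1 x^5 dx)^(1/1)
Step 2: integral_0^1 x^5 dx = [x^6/(6)] from 0 to 1 = 1^6/6
     = 1/6 = 0.166667
Step 3: ||f||_1 = (0.166667)^(1/1) = 0.166667


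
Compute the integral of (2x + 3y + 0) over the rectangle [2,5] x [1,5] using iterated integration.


By Fubini, integrate in x first, then y.
Step 1: Fix y, integrate over x in [2,5]:
  integral(2x + 3y + 0, x=2..5)
  = 2*(5^2 - 2^2)/2 + (3y + 0)*(5 - 2)
  = 21 + (3y + 0)*3
  = 21 + 9y + 0
  = 21 + 9y
Step 2: Integrate over y in [1,5]:
  integral(21 + 9y, y=1..5)
  = 21*4 + 9*(5^2 - 1^2)/2
  = 84 + 108
  = 192


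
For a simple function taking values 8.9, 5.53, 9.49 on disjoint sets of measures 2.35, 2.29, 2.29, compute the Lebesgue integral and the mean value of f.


Step 1: Integral = sum(value_i * measure_i)
= 8.9*2.35 + 5.53*2.29 + 9.49*2.29
= 20.915 + 12.6637 + 21.7321
= 55.3108
Step 2: Total measure of domain = 2.35 + 2.29 + 2.29 = 6.93
Step 3: Average value = 55.3108 / 6.93 = 7.981356


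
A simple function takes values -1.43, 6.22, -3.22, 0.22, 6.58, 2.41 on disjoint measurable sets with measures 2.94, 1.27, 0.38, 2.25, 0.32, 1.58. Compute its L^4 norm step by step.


Step 1: Compute |f_i|^4 for each value:
  |-1.43|^4 = 4.181616
  |6.22|^4 = 1496.792295
  |-3.22|^4 = 107.503719
  |0.22|^4 = 0.002343
  |6.58|^4 = 1874.578253
  |2.41|^4 = 33.734026
Step 2: Multiply by measures and sum:
  4.181616 * 2.94 = 12.293951
  1496.792295 * 1.27 = 1900.926214
  107.503719 * 0.38 = 40.851413
  0.002343 * 2.25 = 0.005271
  1874.578253 * 0.32 = 599.865041
  33.734026 * 1.58 = 53.29976
Sum = 12.293951 + 1900.926214 + 40.851413 + 0.005271 + 599.865041 + 53.29976 = 2607.24165
Step 3: Take the p-th root:
||f||_4 = (2607.24165)^(1/4) = 7.145709
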